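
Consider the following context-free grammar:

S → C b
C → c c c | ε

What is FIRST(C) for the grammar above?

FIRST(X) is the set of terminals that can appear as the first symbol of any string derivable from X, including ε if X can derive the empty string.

We compute FIRST(C) using the standard algorithm.
FIRST(C) = {c, ε}
FIRST(S) = {b, c}
Therefore, FIRST(C) = {c, ε}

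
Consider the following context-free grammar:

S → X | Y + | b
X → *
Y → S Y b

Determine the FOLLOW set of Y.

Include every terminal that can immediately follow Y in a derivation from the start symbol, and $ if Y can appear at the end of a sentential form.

We compute FOLLOW(Y) using the standard algorithm.
FOLLOW(S) starts with {$}.
FIRST(S) = {*, b}
FIRST(X) = {*}
FIRST(Y) = {*, b}
FOLLOW(S) = {$, *, b}
FOLLOW(X) = {$, *, b}
FOLLOW(Y) = {+, b}
Therefore, FOLLOW(Y) = {+, b}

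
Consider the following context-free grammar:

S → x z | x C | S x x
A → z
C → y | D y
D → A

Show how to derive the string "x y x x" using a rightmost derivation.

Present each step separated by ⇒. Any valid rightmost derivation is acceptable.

S ⇒ S x x ⇒ x C x x ⇒ x y x x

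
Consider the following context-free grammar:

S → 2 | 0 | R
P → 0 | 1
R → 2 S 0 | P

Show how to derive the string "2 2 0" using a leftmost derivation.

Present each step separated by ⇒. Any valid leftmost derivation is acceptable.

S ⇒ R ⇒ 2 S 0 ⇒ 2 2 0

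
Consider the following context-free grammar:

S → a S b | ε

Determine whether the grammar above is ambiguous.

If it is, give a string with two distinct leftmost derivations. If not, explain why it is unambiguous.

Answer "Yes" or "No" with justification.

No - the grammar is unambiguous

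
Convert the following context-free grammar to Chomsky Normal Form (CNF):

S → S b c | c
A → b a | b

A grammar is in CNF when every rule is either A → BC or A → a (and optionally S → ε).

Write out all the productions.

TB → b; TC → c; S → c; TA → a; A → b; S → S X0; X0 → TB TC; A → TB TA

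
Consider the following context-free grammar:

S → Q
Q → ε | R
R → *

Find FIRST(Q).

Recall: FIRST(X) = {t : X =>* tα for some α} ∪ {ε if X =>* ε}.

We compute FIRST(Q) using the standard algorithm.
FIRST(Q) = {*, ε}
FIRST(R) = {*}
FIRST(S) = {*, ε}
Therefore, FIRST(Q) = {*, ε}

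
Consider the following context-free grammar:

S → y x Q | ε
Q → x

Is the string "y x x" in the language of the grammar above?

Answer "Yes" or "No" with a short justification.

Yes - a valid derivation exists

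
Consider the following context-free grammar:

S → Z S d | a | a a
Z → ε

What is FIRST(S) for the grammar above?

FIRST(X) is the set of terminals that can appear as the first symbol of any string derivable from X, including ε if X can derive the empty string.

We compute FIRST(S) using the standard algorithm.
FIRST(S) = {a}
FIRST(Z) = {ε}
Therefore, FIRST(S) = {a}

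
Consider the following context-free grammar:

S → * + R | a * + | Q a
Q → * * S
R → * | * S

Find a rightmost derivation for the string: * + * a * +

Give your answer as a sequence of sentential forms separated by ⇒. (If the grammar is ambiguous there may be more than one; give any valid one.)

S ⇒ * + R ⇒ * + * S ⇒ * + * a * +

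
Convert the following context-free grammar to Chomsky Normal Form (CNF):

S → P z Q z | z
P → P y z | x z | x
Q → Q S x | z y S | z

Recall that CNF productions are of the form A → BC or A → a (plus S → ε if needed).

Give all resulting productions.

TZ → z; S → z; TY → y; TX → x; P → x; Q → z; S → P X0; X0 → TZ X1; X1 → Q TZ; P → P X2; X2 → TY TZ; P → TX TZ; Q → Q X3; X3 → S TX; Q → TZ X4; X4 → TY S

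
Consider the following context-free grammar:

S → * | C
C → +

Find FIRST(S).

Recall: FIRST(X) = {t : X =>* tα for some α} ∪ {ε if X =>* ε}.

We compute FIRST(S) using the standard algorithm.
FIRST(C) = {+}
FIRST(S) = {*, +}
Therefore, FIRST(S) = {*, +}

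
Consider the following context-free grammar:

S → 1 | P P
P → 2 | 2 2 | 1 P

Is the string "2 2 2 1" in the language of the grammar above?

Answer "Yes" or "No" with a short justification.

No - no valid derivation exists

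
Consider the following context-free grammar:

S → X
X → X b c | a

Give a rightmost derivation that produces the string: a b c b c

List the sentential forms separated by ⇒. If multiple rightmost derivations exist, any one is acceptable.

S ⇒ X ⇒ X b c ⇒ X b c b c ⇒ a b c b c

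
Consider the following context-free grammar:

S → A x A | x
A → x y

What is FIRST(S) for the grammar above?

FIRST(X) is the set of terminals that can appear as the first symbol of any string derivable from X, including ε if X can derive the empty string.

We compute FIRST(S) using the standard algorithm.
FIRST(A) = {x}
FIRST(S) = {x}
Therefore, FIRST(S) = {x}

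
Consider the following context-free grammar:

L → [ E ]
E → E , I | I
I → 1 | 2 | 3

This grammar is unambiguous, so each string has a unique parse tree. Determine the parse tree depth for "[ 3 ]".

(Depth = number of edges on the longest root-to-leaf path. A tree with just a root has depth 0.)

3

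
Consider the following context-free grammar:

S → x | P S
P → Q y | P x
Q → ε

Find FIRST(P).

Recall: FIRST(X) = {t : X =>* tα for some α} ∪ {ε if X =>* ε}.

We compute FIRST(P) using the standard algorithm.
FIRST(P) = {y}
FIRST(Q) = {ε}
FIRST(S) = {x, y}
Therefore, FIRST(P) = {y}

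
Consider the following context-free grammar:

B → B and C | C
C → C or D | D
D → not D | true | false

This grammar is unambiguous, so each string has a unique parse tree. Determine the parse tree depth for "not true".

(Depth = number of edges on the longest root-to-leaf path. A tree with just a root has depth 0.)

4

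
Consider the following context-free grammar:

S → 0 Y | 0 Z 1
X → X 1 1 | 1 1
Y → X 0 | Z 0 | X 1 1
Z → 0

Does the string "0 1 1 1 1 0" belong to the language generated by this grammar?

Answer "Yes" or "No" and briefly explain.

Yes - a valid derivation exists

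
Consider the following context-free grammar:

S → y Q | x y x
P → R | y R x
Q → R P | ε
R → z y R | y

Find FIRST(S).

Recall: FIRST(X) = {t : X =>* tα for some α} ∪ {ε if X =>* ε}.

We compute FIRST(S) using the standard algorithm.
FIRST(P) = {y, z}
FIRST(Q) = {y, z, ε}
FIRST(R) = {y, z}
FIRST(S) = {x, y}
Therefore, FIRST(S) = {x, y}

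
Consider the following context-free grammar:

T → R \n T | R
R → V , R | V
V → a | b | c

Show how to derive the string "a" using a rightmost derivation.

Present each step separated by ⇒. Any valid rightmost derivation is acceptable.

T ⇒ R ⇒ V ⇒ a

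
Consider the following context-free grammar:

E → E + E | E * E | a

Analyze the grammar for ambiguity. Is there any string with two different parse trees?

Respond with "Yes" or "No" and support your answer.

Yes - the string 'a * a + a + a + a' has two distinct parse trees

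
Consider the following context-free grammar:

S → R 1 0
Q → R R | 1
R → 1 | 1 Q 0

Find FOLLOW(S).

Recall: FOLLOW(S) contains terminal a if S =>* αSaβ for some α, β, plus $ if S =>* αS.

We compute FOLLOW(S) using the standard algorithm.
FOLLOW(S) starts with {$}.
FIRST(Q) = {1}
FIRST(R) = {1}
FIRST(S) = {1}
FOLLOW(Q) = {0}
FOLLOW(R) = {0, 1}
FOLLOW(S) = {$}
Therefore, FOLLOW(S) = {$}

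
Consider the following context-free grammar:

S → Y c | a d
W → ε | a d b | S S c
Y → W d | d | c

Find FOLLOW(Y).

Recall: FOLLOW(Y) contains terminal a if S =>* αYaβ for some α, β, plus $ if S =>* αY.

We compute FOLLOW(Y) using the standard algorithm.
FOLLOW(S) starts with {$}.
FIRST(S) = {a, c, d}
FIRST(W) = {a, c, d, ε}
FIRST(Y) = {a, c, d}
FOLLOW(S) = {$, a, c, d}
FOLLOW(W) = {d}
FOLLOW(Y) = {c}
Therefore, FOLLOW(Y) = {c}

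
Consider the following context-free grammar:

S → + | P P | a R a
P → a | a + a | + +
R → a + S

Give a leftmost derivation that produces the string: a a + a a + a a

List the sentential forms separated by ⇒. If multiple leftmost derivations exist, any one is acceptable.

S ⇒ a R a ⇒ a a + S a ⇒ a a + P P a ⇒ a a + a P a ⇒ a a + a a + a a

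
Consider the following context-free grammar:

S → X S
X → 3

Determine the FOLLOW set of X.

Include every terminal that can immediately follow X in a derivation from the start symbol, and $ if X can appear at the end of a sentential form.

We compute FOLLOW(X) using the standard algorithm.
FOLLOW(S) starts with {$}.
FIRST(S) = {3}
FIRST(X) = {3}
FOLLOW(S) = {$}
FOLLOW(X) = {3}
Therefore, FOLLOW(X) = {3}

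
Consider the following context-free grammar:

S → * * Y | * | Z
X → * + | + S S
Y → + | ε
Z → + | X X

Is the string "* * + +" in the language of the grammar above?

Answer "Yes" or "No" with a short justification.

No - no valid derivation exists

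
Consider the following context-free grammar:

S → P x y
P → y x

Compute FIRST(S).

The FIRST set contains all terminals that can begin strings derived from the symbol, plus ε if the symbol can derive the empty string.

We compute FIRST(S) using the standard algorithm.
FIRST(P) = {y}
FIRST(S) = {y}
Therefore, FIRST(S) = {y}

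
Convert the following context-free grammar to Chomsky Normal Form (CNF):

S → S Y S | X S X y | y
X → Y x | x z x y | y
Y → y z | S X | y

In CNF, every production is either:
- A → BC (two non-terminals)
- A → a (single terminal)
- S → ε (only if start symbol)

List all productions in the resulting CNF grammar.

TY → y; S → y; TX → x; TZ → z; X → y; Y → y; S → S X0; X0 → Y S; S → X X1; X1 → S X2; X2 → X TY; X → Y TX; X → TX X3; X3 → TZ X4; X4 → TX TY; Y → TY TZ; Y → S X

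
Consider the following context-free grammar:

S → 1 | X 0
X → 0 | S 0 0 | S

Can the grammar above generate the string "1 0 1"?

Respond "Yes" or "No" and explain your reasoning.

No - no valid derivation exists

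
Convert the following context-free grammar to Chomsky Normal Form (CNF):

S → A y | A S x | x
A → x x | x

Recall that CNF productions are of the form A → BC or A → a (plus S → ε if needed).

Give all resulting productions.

TY → y; TX → x; S → x; A → x; S → A TY; S → A X0; X0 → S TX; A → TX TX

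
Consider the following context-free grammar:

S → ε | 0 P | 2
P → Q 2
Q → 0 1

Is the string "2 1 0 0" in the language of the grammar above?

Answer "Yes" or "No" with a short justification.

No - no valid derivation exists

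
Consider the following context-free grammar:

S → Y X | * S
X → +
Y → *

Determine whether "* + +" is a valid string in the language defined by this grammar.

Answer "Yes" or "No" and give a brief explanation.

No - no valid derivation exists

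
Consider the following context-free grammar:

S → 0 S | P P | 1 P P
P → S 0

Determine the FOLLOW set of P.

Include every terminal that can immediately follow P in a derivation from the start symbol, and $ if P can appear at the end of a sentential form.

We compute FOLLOW(P) using the standard algorithm.
FOLLOW(S) starts with {$}.
FIRST(P) = {0, 1}
FIRST(S) = {0, 1}
FOLLOW(P) = {$, 0, 1}
FOLLOW(S) = {$, 0}
Therefore, FOLLOW(P) = {$, 0, 1}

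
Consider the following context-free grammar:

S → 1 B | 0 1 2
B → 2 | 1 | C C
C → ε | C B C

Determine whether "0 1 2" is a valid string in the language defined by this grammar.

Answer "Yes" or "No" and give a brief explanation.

Yes - a valid derivation exists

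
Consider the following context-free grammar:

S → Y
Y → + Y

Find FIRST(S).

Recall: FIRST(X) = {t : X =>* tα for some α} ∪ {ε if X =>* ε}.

We compute FIRST(S) using the standard algorithm.
FIRST(S) = {+}
FIRST(Y) = {+}
Therefore, FIRST(S) = {+}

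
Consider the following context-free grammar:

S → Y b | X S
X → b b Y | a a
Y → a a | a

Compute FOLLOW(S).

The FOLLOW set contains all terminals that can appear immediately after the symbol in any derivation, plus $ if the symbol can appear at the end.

We compute FOLLOW(S) using the standard algorithm.
FOLLOW(S) starts with {$}.
FIRST(S) = {a, b}
FIRST(X) = {a, b}
FIRST(Y) = {a}
FOLLOW(S) = {$}
FOLLOW(X) = {a, b}
FOLLOW(Y) = {a, b}
Therefore, FOLLOW(S) = {$}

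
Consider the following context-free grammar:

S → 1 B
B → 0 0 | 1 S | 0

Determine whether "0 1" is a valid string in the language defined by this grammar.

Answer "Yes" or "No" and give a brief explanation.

No - no valid derivation exists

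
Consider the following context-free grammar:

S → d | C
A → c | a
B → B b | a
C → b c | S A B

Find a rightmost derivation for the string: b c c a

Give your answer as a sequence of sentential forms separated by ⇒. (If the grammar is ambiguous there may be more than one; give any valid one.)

S ⇒ C ⇒ S A B ⇒ S A a ⇒ S c a ⇒ C c a ⇒ b c c a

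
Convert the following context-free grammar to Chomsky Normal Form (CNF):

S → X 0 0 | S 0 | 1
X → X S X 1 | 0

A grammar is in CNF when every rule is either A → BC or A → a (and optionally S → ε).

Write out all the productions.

T0 → 0; S → 1; T1 → 1; X → 0; S → X X0; X0 → T0 T0; S → S T0; X → X X1; X1 → S X2; X2 → X T1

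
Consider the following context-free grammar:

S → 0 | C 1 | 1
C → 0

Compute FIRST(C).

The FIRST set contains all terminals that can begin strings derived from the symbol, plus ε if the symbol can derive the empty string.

We compute FIRST(C) using the standard algorithm.
FIRST(C) = {0}
FIRST(S) = {0, 1}
Therefore, FIRST(C) = {0}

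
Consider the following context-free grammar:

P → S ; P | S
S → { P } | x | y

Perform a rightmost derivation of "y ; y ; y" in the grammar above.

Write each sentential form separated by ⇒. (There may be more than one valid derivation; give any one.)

P ⇒ S ; P ⇒ S ; S ; P ⇒ S ; S ; S ⇒ S ; S ; y ⇒ S ; y ; y ⇒ y ; y ; y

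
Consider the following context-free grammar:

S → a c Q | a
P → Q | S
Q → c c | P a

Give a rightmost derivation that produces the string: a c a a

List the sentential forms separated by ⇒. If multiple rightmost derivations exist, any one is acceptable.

S ⇒ a c Q ⇒ a c P a ⇒ a c S a ⇒ a c a a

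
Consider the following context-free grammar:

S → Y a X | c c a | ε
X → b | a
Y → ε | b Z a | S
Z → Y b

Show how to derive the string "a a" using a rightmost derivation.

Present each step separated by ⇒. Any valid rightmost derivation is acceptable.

S ⇒ Y a X ⇒ Y a a ⇒ a a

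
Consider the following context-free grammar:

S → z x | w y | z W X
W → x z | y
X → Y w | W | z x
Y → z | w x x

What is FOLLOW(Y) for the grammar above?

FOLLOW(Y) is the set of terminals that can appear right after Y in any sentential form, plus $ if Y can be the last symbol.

We compute FOLLOW(Y) using the standard algorithm.
FOLLOW(S) starts with {$}.
FIRST(S) = {w, z}
FIRST(W) = {x, y}
FIRST(X) = {w, x, y, z}
FIRST(Y) = {w, z}
FOLLOW(S) = {$}
FOLLOW(W) = {$, w, x, y, z}
FOLLOW(X) = {$}
FOLLOW(Y) = {w}
Therefore, FOLLOW(Y) = {w}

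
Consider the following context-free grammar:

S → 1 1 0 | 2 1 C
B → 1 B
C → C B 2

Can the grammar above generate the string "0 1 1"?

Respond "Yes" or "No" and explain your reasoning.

No - no valid derivation exists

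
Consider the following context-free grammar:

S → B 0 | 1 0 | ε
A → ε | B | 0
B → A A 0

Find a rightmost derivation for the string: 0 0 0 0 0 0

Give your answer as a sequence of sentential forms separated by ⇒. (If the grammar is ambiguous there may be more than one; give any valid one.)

S ⇒ B 0 ⇒ A A 0 0 ⇒ A B 0 0 ⇒ A A A 0 0 0 ⇒ A A 0 0 0 0 ⇒ A 0 0 0 0 0 ⇒ 0 0 0 0 0 0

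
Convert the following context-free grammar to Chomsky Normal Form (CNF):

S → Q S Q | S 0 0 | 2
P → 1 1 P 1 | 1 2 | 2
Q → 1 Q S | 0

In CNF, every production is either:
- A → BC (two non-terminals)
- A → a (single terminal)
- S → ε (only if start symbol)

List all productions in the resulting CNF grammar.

T0 → 0; S → 2; T1 → 1; T2 → 2; P → 2; Q → 0; S → Q X0; X0 → S Q; S → S X1; X1 → T0 T0; P → T1 X2; X2 → T1 X3; X3 → P T1; P → T1 T2; Q → T1 X4; X4 → Q S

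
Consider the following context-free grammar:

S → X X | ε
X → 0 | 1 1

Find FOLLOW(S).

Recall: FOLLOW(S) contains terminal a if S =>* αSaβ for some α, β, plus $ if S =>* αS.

We compute FOLLOW(S) using the standard algorithm.
FOLLOW(S) starts with {$}.
FIRST(S) = {0, 1, ε}
FIRST(X) = {0, 1}
FOLLOW(S) = {$}
FOLLOW(X) = {$, 0, 1}
Therefore, FOLLOW(S) = {$}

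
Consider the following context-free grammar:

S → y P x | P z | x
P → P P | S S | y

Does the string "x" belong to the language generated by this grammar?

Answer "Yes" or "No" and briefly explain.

Yes - a valid derivation exists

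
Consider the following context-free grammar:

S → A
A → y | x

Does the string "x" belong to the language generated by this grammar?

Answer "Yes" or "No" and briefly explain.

Yes - a valid derivation exists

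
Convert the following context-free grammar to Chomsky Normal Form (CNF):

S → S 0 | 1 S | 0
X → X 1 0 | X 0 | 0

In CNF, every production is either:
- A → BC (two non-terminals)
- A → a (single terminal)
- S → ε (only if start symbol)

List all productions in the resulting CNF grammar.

T0 → 0; T1 → 1; S → 0; X → 0; S → S T0; S → T1 S; X → X X0; X0 → T1 T0; X → X T0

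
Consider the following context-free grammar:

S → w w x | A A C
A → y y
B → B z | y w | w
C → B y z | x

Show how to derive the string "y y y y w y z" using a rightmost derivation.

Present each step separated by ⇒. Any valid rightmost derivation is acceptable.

S ⇒ A A C ⇒ A A B y z ⇒ A A w y z ⇒ A y y w y z ⇒ y y y y w y z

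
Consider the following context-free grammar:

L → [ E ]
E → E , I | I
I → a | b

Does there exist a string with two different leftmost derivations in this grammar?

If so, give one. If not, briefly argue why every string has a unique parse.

No - every string in the language has a unique leftmost derivation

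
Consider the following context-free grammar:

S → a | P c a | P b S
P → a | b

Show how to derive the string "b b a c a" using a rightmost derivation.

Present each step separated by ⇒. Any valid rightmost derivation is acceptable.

S ⇒ P b S ⇒ P b P c a ⇒ P b a c a ⇒ b b a c a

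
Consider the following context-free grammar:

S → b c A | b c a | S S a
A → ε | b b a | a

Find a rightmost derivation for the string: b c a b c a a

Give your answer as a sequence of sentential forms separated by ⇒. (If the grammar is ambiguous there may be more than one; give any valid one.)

S ⇒ S S a ⇒ S b c a a ⇒ b c a b c a a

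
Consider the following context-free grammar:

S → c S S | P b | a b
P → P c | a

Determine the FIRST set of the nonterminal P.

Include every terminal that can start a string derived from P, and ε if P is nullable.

We compute FIRST(P) using the standard algorithm.
FIRST(P) = {a}
FIRST(S) = {a, c}
Therefore, FIRST(P) = {a}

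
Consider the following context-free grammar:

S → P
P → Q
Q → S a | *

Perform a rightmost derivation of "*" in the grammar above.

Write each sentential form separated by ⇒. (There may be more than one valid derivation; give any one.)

S ⇒ P ⇒ Q ⇒ *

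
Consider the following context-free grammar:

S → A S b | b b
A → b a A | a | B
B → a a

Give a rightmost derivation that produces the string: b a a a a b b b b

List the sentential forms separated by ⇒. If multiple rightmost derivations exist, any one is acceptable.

S ⇒ A S b ⇒ A A S b b ⇒ A A b b b b ⇒ A a b b b b ⇒ b a A a b b b b ⇒ b a B a b b b b ⇒ b a a a a b b b b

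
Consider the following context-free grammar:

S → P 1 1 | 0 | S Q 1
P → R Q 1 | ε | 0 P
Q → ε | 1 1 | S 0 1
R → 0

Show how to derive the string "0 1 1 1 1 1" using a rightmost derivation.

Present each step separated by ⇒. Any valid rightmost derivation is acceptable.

S ⇒ P 1 1 ⇒ R Q 1 1 1 ⇒ R 1 1 1 1 1 ⇒ 0 1 1 1 1 1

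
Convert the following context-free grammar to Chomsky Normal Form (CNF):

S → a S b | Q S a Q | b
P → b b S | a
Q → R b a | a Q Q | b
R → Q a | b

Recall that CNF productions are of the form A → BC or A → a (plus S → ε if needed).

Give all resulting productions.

TA → a; TB → b; S → b; P → a; Q → b; R → b; S → TA X0; X0 → S TB; S → Q X1; X1 → S X2; X2 → TA Q; P → TB X3; X3 → TB S; Q → R X4; X4 → TB TA; Q → TA X5; X5 → Q Q; R → Q TA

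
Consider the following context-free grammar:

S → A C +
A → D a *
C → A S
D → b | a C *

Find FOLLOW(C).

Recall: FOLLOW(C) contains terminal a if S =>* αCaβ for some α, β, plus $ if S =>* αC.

We compute FOLLOW(C) using the standard algorithm.
FOLLOW(S) starts with {$}.
FIRST(A) = {a, b}
FIRST(C) = {a, b}
FIRST(D) = {a, b}
FIRST(S) = {a, b}
FOLLOW(A) = {a, b}
FOLLOW(C) = {*, +}
FOLLOW(D) = {a}
FOLLOW(S) = {$, *, +}
Therefore, FOLLOW(C) = {*, +}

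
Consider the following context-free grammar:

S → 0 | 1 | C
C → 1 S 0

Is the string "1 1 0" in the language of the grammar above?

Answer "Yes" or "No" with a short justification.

Yes - a valid derivation exists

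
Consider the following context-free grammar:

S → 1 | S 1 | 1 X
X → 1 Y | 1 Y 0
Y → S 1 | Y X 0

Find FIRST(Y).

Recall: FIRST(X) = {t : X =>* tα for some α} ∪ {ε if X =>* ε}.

We compute FIRST(Y) using the standard algorithm.
FIRST(S) = {1}
FIRST(X) = {1}
FIRST(Y) = {1}
Therefore, FIRST(Y) = {1}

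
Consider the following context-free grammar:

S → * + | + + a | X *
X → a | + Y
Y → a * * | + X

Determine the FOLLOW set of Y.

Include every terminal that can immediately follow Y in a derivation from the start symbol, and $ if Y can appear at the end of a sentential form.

We compute FOLLOW(Y) using the standard algorithm.
FOLLOW(S) starts with {$}.
FIRST(S) = {*, +, a}
FIRST(X) = {+, a}
FIRST(Y) = {+, a}
FOLLOW(S) = {$}
FOLLOW(X) = {*}
FOLLOW(Y) = {*}
Therefore, FOLLOW(Y) = {*}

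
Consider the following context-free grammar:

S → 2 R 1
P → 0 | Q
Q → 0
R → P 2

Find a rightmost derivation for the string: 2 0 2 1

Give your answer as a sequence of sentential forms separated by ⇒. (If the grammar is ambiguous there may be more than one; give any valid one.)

S ⇒ 2 R 1 ⇒ 2 P 2 1 ⇒ 2 0 2 1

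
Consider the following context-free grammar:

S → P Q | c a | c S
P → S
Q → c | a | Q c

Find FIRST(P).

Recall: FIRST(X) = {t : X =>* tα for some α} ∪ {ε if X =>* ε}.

We compute FIRST(P) using the standard algorithm.
FIRST(P) = {c}
FIRST(Q) = {a, c}
FIRST(S) = {c}
Therefore, FIRST(P) = {c}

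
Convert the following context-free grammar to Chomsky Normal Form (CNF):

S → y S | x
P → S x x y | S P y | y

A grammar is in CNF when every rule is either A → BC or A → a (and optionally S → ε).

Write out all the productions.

TY → y; S → x; TX → x; P → y; S → TY S; P → S X0; X0 → TX X1; X1 → TX TY; P → S X2; X2 → P TY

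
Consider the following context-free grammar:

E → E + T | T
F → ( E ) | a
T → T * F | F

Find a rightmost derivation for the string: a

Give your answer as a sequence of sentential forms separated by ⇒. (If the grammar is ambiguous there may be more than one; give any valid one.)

E ⇒ T ⇒ F ⇒ a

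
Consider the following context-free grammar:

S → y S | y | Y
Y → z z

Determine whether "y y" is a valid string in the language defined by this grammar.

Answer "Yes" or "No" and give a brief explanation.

Yes - a valid derivation exists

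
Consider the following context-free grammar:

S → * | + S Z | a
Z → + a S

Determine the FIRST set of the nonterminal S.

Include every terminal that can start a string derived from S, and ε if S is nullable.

We compute FIRST(S) using the standard algorithm.
FIRST(S) = {*, +, a}
FIRST(Z) = {+}
Therefore, FIRST(S) = {*, +, a}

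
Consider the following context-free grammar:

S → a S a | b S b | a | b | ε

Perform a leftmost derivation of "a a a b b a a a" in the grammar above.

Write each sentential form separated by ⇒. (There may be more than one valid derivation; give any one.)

S ⇒ a S a ⇒ a a S a a ⇒ a a a S a a a ⇒ a a a b S b a a a ⇒ a a a b b a a a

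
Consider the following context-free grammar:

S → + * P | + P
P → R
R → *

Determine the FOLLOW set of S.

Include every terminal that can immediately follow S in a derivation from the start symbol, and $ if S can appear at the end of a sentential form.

We compute FOLLOW(S) using the standard algorithm.
FOLLOW(S) starts with {$}.
FIRST(P) = {*}
FIRST(R) = {*}
FIRST(S) = {+}
FOLLOW(P) = {$}
FOLLOW(R) = {$}
FOLLOW(S) = {$}
Therefore, FOLLOW(S) = {$}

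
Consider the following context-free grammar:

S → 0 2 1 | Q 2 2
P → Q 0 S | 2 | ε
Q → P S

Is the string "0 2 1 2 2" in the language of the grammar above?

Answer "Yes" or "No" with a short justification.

Yes - a valid derivation exists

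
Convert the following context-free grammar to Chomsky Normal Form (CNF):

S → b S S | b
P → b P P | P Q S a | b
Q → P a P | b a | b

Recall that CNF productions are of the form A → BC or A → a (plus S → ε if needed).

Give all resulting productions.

TB → b; S → b; TA → a; P → b; Q → b; S → TB X0; X0 → S S; P → TB X1; X1 → P P; P → P X2; X2 → Q X3; X3 → S TA; Q → P X4; X4 → TA P; Q → TB TA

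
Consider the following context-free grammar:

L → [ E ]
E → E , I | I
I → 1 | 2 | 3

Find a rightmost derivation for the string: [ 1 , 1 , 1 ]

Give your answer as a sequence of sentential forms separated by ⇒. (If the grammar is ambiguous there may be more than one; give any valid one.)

L ⇒ [ E ] ⇒ [ E , I ] ⇒ [ E , 1 ] ⇒ [ E , I , 1 ] ⇒ [ E , 1 , 1 ] ⇒ [ I , 1 , 1 ] ⇒ [ 1 , 1 , 1 ]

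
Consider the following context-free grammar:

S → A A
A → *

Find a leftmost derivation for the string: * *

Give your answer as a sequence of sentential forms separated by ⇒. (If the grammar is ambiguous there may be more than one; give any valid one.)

S ⇒ A A ⇒ * A ⇒ * *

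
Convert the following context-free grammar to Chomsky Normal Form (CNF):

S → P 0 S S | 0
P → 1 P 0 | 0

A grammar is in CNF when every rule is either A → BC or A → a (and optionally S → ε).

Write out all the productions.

T0 → 0; S → 0; T1 → 1; P → 0; S → P X0; X0 → T0 X1; X1 → S S; P → T1 X2; X2 → P T0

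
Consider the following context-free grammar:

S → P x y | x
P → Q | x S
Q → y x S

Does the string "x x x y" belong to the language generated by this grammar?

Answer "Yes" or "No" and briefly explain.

Yes - a valid derivation exists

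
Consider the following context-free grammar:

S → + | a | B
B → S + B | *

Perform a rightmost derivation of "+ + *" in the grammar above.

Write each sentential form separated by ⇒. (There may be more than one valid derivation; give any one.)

S ⇒ B ⇒ S + B ⇒ S + * ⇒ + + *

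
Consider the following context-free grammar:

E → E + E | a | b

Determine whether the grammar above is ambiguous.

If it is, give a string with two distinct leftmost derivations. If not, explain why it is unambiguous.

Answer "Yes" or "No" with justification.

Yes - the string 'b + b + a + a + b' has two distinct leftmost derivations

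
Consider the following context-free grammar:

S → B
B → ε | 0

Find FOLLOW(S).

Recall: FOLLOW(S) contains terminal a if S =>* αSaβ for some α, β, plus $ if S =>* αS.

We compute FOLLOW(S) using the standard algorithm.
FOLLOW(S) starts with {$}.
FIRST(B) = {0, ε}
FIRST(S) = {0, ε}
FOLLOW(B) = {$}
FOLLOW(S) = {$}
Therefore, FOLLOW(S) = {$}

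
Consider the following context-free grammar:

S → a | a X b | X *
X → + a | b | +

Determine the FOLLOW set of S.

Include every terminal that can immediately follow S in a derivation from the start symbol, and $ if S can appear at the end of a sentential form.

We compute FOLLOW(S) using the standard algorithm.
FOLLOW(S) starts with {$}.
FIRST(S) = {+, a, b}
FIRST(X) = {+, b}
FOLLOW(S) = {$}
FOLLOW(X) = {*, b}
Therefore, FOLLOW(S) = {$}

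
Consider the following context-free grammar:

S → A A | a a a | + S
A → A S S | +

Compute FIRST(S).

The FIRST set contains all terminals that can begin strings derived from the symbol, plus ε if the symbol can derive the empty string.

We compute FIRST(S) using the standard algorithm.
FIRST(A) = {+}
FIRST(S) = {+, a}
Therefore, FIRST(S) = {+, a}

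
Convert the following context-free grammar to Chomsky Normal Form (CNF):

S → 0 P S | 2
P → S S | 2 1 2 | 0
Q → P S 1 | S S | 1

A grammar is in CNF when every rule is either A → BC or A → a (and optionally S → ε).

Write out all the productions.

T0 → 0; S → 2; T2 → 2; T1 → 1; P → 0; Q → 1; S → T0 X0; X0 → P S; P → S S; P → T2 X1; X1 → T1 T2; Q → P X2; X2 → S T1; Q → S S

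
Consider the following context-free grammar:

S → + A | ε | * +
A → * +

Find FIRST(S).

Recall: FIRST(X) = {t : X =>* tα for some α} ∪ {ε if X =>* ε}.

We compute FIRST(S) using the standard algorithm.
FIRST(A) = {*}
FIRST(S) = {*, +, ε}
Therefore, FIRST(S) = {*, +, ε}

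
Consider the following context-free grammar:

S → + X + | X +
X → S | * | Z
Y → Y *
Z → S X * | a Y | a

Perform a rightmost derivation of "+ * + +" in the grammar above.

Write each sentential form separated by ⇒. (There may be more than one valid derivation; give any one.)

S ⇒ + X + ⇒ + S + ⇒ + X + + ⇒ + * + +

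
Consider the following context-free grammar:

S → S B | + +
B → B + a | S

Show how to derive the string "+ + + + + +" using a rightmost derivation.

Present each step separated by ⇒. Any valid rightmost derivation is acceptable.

S ⇒ S B ⇒ S S ⇒ S S B ⇒ S S S ⇒ S S + + ⇒ S + + + + ⇒ + + + + + +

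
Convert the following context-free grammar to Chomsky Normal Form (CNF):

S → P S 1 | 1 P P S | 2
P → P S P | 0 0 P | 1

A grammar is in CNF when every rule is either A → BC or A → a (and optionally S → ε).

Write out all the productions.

T1 → 1; S → 2; T0 → 0; P → 1; S → P X0; X0 → S T1; S → T1 X1; X1 → P X2; X2 → P S; P → P X3; X3 → S P; P → T0 X4; X4 → T0 P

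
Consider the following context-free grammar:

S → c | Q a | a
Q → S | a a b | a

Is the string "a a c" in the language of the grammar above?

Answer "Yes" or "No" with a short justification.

No - no valid derivation exists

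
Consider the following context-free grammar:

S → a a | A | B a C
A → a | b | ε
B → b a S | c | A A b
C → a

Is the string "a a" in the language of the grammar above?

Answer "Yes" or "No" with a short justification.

Yes - a valid derivation exists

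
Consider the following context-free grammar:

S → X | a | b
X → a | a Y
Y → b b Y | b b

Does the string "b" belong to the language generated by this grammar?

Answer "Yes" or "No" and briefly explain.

Yes - a valid derivation exists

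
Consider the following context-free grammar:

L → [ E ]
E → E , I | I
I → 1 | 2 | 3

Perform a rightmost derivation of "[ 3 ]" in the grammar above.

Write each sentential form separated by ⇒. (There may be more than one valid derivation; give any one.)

L ⇒ [ E ] ⇒ [ I ] ⇒ [ 3 ]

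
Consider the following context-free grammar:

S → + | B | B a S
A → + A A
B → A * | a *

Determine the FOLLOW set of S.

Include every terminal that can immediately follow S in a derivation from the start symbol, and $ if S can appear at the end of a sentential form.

We compute FOLLOW(S) using the standard algorithm.
FOLLOW(S) starts with {$}.
FIRST(A) = {+}
FIRST(B) = {+, a}
FIRST(S) = {+, a}
FOLLOW(A) = {*, +}
FOLLOW(B) = {$, a}
FOLLOW(S) = {$}
Therefore, FOLLOW(S) = {$}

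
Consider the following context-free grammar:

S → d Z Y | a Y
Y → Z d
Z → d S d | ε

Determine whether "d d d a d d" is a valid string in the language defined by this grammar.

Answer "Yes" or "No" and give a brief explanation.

No - no valid derivation exists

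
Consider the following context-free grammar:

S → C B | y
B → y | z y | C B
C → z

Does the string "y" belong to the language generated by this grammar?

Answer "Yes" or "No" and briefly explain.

Yes - a valid derivation exists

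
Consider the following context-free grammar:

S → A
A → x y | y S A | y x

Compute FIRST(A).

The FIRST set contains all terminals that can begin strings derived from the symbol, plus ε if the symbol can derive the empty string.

We compute FIRST(A) using the standard algorithm.
FIRST(A) = {x, y}
FIRST(S) = {x, y}
Therefore, FIRST(A) = {x, y}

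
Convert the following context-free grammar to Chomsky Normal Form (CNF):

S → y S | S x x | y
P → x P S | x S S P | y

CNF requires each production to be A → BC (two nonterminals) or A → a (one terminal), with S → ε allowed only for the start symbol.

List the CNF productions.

TY → y; TX → x; S → y; P → y; S → TY S; S → S X0; X0 → TX TX; P → TX X1; X1 → P S; P → TX X2; X2 → S X3; X3 → S P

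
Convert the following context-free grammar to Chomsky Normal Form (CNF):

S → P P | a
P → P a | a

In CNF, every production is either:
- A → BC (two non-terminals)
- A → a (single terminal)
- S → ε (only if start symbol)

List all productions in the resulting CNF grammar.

S → a; TA → a; P → a; S → P P; P → P TA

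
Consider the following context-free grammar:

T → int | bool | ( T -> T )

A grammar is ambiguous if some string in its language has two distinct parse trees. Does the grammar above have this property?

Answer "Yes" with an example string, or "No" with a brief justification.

No - the grammar is unambiguous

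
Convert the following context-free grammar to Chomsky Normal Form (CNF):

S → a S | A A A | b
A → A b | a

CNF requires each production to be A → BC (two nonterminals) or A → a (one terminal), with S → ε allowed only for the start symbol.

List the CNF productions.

TA → a; S → b; TB → b; A → a; S → TA S; S → A X0; X0 → A A; A → A TB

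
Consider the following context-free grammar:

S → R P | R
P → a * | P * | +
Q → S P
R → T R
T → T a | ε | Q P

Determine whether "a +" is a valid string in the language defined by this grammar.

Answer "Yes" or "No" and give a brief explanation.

No - no valid derivation exists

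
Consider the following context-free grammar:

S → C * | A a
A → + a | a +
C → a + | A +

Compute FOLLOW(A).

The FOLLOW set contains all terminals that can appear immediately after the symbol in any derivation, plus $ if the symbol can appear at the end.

We compute FOLLOW(A) using the standard algorithm.
FOLLOW(S) starts with {$}.
FIRST(A) = {+, a}
FIRST(C) = {+, a}
FIRST(S) = {+, a}
FOLLOW(A) = {+, a}
FOLLOW(C) = {*}
FOLLOW(S) = {$}
Therefore, FOLLOW(A) = {+, a}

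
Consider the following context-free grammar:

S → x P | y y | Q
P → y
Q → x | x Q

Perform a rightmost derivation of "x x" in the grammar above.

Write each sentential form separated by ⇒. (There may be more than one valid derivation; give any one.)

S ⇒ Q ⇒ x Q ⇒ x x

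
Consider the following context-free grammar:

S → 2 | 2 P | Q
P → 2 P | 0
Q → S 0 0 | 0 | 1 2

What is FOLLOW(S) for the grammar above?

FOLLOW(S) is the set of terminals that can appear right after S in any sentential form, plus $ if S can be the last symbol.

We compute FOLLOW(S) using the standard algorithm.
FOLLOW(S) starts with {$}.
FIRST(P) = {0, 2}
FIRST(Q) = {0, 1, 2}
FIRST(S) = {0, 1, 2}
FOLLOW(P) = {$, 0}
FOLLOW(Q) = {$, 0}
FOLLOW(S) = {$, 0}
Therefore, FOLLOW(S) = {$, 0}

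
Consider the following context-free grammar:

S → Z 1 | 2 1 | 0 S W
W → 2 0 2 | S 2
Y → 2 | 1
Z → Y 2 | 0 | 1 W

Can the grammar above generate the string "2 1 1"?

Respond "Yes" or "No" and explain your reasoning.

No - no valid derivation exists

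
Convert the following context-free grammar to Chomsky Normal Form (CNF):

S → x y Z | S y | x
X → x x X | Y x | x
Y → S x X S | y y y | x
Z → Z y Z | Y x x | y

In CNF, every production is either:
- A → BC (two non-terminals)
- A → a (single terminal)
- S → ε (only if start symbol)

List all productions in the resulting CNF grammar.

TX → x; TY → y; S → x; X → x; Y → x; Z → y; S → TX X0; X0 → TY Z; S → S TY; X → TX X1; X1 → TX X; X → Y TX; Y → S X2; X2 → TX X3; X3 → X S; Y → TY X4; X4 → TY TY; Z → Z X5; X5 → TY Z; Z → Y X6; X6 → TX TX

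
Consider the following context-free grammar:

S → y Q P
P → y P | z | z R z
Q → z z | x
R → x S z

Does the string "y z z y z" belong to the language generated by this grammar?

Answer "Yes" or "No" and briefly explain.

Yes - a valid derivation exists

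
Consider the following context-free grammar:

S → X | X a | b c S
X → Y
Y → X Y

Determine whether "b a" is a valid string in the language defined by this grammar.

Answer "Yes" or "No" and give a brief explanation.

No - no valid derivation exists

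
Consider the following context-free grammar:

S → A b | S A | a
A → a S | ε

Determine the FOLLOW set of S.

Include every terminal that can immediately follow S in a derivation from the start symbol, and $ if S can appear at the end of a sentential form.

We compute FOLLOW(S) using the standard algorithm.
FOLLOW(S) starts with {$}.
FIRST(A) = {a, ε}
FIRST(S) = {a, b}
FOLLOW(A) = {$, a, b}
FOLLOW(S) = {$, a, b}
Therefore, FOLLOW(S) = {$, a, b}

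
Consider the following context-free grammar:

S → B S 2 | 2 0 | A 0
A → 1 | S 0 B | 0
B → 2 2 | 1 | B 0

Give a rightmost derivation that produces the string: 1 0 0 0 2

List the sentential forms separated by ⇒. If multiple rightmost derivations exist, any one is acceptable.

S ⇒ B S 2 ⇒ B A 0 2 ⇒ B 0 0 2 ⇒ B 0 0 0 2 ⇒ 1 0 0 0 2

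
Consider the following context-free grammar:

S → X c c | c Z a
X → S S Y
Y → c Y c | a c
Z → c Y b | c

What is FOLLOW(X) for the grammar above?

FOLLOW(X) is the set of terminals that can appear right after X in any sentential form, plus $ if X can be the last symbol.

We compute FOLLOW(X) using the standard algorithm.
FOLLOW(S) starts with {$}.
FIRST(S) = {c}
FIRST(X) = {c}
FIRST(Y) = {a, c}
FIRST(Z) = {c}
FOLLOW(S) = {$, a, c}
FOLLOW(X) = {c}
FOLLOW(Y) = {b, c}
FOLLOW(Z) = {a}
Therefore, FOLLOW(X) = {c}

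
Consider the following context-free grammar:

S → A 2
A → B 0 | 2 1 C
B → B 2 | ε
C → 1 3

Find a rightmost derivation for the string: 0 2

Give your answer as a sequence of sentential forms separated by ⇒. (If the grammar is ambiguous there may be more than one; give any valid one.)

S ⇒ A 2 ⇒ B 0 2 ⇒ 0 2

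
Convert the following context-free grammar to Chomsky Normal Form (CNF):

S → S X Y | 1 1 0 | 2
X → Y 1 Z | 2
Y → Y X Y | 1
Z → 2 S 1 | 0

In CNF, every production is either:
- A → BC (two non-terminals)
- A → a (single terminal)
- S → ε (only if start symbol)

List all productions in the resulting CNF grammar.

T1 → 1; T0 → 0; S → 2; X → 2; Y → 1; T2 → 2; Z → 0; S → S X0; X0 → X Y; S → T1 X1; X1 → T1 T0; X → Y X2; X2 → T1 Z; Y → Y X3; X3 → X Y; Z → T2 X4; X4 → S T1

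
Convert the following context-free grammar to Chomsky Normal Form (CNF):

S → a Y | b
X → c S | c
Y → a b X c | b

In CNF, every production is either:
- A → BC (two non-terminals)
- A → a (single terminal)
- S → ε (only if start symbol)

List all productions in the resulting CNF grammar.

TA → a; S → b; TC → c; X → c; TB → b; Y → b; S → TA Y; X → TC S; Y → TA X0; X0 → TB X1; X1 → X TC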